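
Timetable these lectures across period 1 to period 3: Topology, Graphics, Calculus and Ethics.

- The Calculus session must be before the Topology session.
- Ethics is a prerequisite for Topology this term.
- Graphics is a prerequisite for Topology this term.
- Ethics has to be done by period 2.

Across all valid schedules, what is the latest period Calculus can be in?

period 2

Downstream work caps Calculus at period 2.
Calculus at period 2 is achievable: Ethics in period 1, Topology in period 3, Calculus in period 2, Graphics in period 1.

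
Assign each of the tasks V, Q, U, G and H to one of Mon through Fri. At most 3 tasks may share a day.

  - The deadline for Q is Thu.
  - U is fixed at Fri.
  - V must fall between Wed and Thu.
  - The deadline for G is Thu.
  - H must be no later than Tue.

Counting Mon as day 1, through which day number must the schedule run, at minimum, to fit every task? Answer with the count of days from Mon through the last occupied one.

With at most 3 per day and 5 tasks, at least 2 days are needed.
U can't be placed before Fri — that is day 5 counting from Mon — so the schedule must run through at least 5 days.
5 works (last occupied day: Fri): for example V=Wed, H=Mon, G=Mon, Q=Mon, U=Fri.

5 days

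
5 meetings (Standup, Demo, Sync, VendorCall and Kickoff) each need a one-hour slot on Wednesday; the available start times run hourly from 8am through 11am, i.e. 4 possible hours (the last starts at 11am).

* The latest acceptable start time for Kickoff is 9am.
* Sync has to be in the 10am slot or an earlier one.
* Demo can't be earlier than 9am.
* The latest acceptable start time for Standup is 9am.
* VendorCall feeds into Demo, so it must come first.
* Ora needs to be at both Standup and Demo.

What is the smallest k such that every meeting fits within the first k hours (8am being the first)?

The precedence chain requires at least 2 distinct hours.
2 works (last occupied hour: 9am): for example Kickoff in 8am, Demo in 9am, VendorCall in 8am, Standup in 8am, Sync in 8am.

2 hours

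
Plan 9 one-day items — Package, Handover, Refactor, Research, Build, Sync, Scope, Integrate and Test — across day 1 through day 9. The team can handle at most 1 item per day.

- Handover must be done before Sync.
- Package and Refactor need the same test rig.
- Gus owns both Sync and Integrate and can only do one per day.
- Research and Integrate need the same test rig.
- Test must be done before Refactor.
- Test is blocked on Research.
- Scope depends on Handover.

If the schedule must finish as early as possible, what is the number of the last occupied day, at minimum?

The precedence chain requires at least 3 distinct days.
With at most 1 per day and 9 tasks, at least 9 days are needed.
9 works (last occupied day: day 9): for example Scope -> day 6, Handover -> day 1, Sync -> day 5, Research -> day 2, Test -> day 3, Build -> day 8, Package -> day 7, Integrate -> day 9, Refactor -> day 4.

9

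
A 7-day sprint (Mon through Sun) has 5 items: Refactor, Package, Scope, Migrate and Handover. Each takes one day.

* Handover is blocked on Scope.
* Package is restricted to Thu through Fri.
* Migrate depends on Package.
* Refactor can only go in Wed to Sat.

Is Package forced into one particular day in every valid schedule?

Package can be Thu (e.g. Scope=Mon, Migrate=Fri, Package=Thu, Refactor=Wed, Handover=Tue) or Fri (e.g. Refactor in Wed, Handover in Tue, Package in Fri, Migrate in Sat, Scope in Mon).

No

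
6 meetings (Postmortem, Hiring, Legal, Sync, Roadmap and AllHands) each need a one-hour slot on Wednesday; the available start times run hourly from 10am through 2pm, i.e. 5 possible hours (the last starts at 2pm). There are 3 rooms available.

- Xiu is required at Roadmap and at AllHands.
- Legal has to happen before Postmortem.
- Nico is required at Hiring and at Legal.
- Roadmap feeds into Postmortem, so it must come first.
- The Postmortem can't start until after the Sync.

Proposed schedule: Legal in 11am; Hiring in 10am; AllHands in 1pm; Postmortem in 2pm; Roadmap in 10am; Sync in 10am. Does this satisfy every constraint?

Legal has to happen before Postmortem — holds.
Xiu is required at Roadmap and at AllHands — holds.
Roadmap feeds into Postmortem, so it must come first — holds.
There are 3 rooms available — holds.
The Postmortem can't start until after the Sync — holds.
Nico is required at Hiring and at Legal — holds.

Yes, all constraints hold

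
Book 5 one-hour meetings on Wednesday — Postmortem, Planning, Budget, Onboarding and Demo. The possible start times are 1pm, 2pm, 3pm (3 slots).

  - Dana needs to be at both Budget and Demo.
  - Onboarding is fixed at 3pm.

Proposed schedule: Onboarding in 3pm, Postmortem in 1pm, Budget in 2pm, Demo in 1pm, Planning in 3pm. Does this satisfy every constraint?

Dana needs to be at both Budget and Demo — holds.
Onboarding is fixed at 3pm — holds.

Yes, all constraints hold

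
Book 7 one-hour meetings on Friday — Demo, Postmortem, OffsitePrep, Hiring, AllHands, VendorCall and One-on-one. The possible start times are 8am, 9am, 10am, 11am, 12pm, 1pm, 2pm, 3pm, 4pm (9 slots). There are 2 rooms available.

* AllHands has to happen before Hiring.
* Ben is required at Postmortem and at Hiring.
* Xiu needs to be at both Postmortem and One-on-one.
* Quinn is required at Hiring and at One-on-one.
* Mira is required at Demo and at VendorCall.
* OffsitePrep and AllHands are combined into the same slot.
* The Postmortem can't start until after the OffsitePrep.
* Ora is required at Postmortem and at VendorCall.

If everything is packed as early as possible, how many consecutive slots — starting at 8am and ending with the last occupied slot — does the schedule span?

4 slots

The precedence chain requires at least 2 distinct slots.
With at most 2 per slot and 7 meetings, at least 4 slots are needed.
4 works (last occupied slot: 11am): for example Hiring -> 10am; VendorCall -> 10am; One-on-one -> 11am; Postmortem -> 9am; OffsitePrep -> 8am; Demo -> 9am; AllHands -> 8am.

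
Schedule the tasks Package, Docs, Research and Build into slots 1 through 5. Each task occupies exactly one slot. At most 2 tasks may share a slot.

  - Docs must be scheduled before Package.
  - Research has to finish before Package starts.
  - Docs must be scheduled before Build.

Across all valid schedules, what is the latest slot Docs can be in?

4

Downstream work caps Docs at 4.
Docs at 4 is achievable: Docs in 4, Package in 5, Build in 5, Research in 1.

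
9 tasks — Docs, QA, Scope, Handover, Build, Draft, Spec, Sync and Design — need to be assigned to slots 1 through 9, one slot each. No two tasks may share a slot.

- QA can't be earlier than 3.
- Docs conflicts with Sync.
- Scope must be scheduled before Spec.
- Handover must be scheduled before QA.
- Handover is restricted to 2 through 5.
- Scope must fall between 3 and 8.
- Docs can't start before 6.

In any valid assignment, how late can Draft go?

Draft at 9 is achievable: Sync -> 7, Scope -> 3, Docs -> 6, Spec -> 5, QA -> 4, Build -> 1, Draft -> 9, Design -> 8, Handover -> 2.

9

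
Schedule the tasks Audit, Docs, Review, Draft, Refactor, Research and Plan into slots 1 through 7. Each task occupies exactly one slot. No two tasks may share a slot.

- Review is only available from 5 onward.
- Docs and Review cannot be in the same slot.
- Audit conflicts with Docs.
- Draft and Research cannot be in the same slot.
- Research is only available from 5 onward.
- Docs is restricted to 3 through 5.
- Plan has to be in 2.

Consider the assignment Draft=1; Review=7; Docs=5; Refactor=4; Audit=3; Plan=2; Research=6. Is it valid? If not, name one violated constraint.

Valid

Plan has to be in 2 — holds.
No two tasks may share a slot — holds.
Docs is restricted to 3 through 5 — holds.
Review is only available from 5 onward — holds.
Audit conflicts with Docs — holds.
Draft and Research cannot be in the same slot — holds.
Docs and Review cannot be in the same slot — holds.
Research is only available from 5 onward — holds.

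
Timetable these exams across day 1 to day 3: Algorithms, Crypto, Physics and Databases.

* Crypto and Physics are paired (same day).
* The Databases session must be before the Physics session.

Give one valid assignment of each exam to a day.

Crypto in day 2, Physics in day 2, Algorithms in day 1, Databases in day 1

Checking: Databases(day 1) before Physics(day 2); Crypto = Physics = day 2.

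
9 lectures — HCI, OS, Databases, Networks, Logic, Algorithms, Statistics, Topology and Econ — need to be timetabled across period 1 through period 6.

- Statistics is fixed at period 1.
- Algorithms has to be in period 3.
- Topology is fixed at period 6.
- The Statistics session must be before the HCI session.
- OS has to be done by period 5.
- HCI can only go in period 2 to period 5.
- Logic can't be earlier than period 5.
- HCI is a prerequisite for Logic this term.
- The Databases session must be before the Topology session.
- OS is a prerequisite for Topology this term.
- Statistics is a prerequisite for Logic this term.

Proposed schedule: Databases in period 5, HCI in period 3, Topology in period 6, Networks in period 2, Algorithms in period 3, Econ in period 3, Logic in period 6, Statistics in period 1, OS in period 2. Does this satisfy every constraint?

OS has to be done by period 5 — holds.
The Databases session must be before the Topology session — holds.
The Statistics session must be before the HCI session — holds.
Topology is fixed at period 6 — holds.
Algorithms has to be in period 3 — holds.
OS is a prerequisite for Topology this term — holds.
HCI is a prerequisite for Logic this term — holds.
Logic can't be earlier than period 5 — holds.
Statistics is a prerequisite for Logic this term — holds.
HCI can only go in period 2 to period 5 — holds.
Statistics is fixed at period 1 — holds.

Yes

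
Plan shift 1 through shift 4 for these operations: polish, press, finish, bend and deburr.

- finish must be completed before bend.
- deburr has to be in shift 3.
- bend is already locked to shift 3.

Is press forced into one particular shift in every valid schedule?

press can be shift 1 (e.g. press=shift 1, polish=shift 1, finish=shift 1, bend=shift 3, deburr=shift 3) or shift 2 (e.g. polish -> shift 1; deburr -> shift 3; finish -> shift 1; bend -> shift 3; press -> shift 2).

No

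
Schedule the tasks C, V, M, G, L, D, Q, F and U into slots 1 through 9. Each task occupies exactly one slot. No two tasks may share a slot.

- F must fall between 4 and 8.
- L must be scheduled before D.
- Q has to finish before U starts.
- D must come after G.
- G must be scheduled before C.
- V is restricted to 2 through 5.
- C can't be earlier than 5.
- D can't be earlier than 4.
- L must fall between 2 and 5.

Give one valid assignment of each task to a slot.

U in 8, V in 3, G in 1, C in 5, Q in 7, F in 4, L in 2, D in 6, M in 9

Checking: Q(7) before U(8); G(1) before D(6); L(2) before D(6); G(1) before C(5); C=5 in [5,9]; L=2 in [2,5]; D=6 in [4,9]; F=4 in [4,8]; V=3 in [2,5]; max 1 per slot (cap 1).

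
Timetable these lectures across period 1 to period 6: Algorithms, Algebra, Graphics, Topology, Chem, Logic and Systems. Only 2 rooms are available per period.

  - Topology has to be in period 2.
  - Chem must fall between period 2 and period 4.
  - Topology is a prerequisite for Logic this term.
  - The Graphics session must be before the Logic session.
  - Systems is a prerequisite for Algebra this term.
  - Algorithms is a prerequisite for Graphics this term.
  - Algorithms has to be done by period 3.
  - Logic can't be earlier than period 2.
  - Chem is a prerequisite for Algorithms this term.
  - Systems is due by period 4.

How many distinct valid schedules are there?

Splitting on Algebra: it can be period 3 (3), period 4 (6), period 5 (9), period 6 (9). Listing each branch's schedules as (Algorithms, Graphics, Topology, Chem, Logic, Systems) by period number:
Algebra=period 3: (3,4,2,2,5,1) (3,4,2,2,6,1) (3,5,2,2,6,1) — 3.
Algebra=period 4: (3,4,2,2,5,1) (3,4,2,2,5,3) (3,4,2,2,6,1) (3,4,2,2,6,3) (3,5,2,2,6,1) (3,5,2,2,6,3) — 6.
Algebra=period 5: (3,4,2,2,5,1) (3,4,2,2,5,3) (3,4,2,2,5,4) (3,4,2,2,6,1) (3,4,2,2,6,3) (3,4,2,2,6,4) (3,5,2,2,6,1) (3,5,2,2,6,3) (3,5,2,2,6,4) — 9.
Algebra=period 6: (3,4,2,2,5,1) (3,4,2,2,5,3) (3,4,2,2,5,4) (3,4,2,2,6,1) (3,4,2,2,6,3) (3,4,2,2,6,4) (3,5,2,2,6,1) (3,5,2,2,6,3) (3,5,2,2,6,4) — 9.
Summing: 3 + 6 + 9 + 9 = 27.

27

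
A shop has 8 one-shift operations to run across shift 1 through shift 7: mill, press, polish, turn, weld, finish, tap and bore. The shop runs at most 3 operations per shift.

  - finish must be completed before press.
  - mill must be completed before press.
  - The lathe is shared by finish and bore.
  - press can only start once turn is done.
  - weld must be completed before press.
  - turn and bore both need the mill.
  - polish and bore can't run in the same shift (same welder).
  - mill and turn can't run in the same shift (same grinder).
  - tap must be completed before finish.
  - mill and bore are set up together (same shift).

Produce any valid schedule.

tap -> shift 1, press -> shift 3, finish -> shift 2, polish -> shift 3, weld -> shift 2, mill -> shift 1, turn -> shift 2, bore -> shift 1

Checking: finish(shift 2) before press(shift 3); mill(shift 1) before press(shift 3); weld(shift 2) before press(shift 3); turn(shift 2) before press(shift 3); tap(shift 1) before finish(shift 2); mill(shift 1) != turn(shift 2); polish(shift 3) != bore(shift 1); finish(shift 2) != bore(shift 1); turn(shift 2) != bore(shift 1); mill = bore = shift 1; max 3 per shift (cap 3).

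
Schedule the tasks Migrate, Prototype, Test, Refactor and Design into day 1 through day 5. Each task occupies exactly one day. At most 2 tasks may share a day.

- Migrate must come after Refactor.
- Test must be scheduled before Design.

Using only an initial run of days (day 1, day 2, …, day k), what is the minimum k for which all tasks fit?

3

The precedence chain requires at least 2 distinct days.
With at most 2 per day and 5 tasks, at least 3 days are needed.
3 works (last occupied day: day 3): for example Test -> day 1, Design -> day 2, Refactor -> day 1, Migrate -> day 2, Prototype -> day 3.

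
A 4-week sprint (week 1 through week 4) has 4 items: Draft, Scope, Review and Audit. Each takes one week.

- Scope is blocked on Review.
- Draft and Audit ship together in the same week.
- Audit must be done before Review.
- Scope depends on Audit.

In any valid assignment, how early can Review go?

Precedence pushes Review to at least week 2; downstream work caps Review at week 3.
Review at week 2 is achievable: Draft=week 1; Audit=week 1; Review=week 2; Scope=week 3.

week 2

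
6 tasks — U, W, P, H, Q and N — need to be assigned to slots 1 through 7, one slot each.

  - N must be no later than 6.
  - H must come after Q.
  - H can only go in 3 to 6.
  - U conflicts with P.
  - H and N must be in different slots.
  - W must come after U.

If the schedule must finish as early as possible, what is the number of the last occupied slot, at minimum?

The precedence chain requires at least 2 distinct slots.
H can't be placed before 3, so the schedule must run through at least slot 3.
3 works (last occupied slot: 3): for example U in 1; W in 2; P in 2; Q in 1; N in 1; H in 3.

slot 3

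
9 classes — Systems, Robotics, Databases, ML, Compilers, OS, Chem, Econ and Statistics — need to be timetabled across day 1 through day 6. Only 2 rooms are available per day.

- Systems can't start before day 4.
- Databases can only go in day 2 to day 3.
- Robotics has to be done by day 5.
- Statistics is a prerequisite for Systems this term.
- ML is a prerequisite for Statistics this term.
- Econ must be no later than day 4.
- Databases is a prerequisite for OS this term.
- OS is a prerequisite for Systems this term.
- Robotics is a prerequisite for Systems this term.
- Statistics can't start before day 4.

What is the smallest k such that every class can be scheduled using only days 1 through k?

The precedence chain requires at least 3 distinct days.
With at most 2 per day and 9 classes, at least 5 days are needed.
Propagating the time windows through the other constraints, Systems can't land before day 5, so the schedule must run through at least day 5.
5 works (last occupied day: day 5): for example ML=day 2; Systems=day 5; Robotics=day 1; Chem=day 4; Statistics=day 4; OS=day 3; Compilers=day 3; Databases=day 2; Econ=day 1.

5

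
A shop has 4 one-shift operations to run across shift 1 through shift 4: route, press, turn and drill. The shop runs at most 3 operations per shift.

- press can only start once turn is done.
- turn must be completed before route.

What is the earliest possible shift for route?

Precedence pushes route to at least shift 2.
route at shift 2 is achievable: press in shift 2, route in shift 2, turn in shift 1, drill in shift 1.

shift 2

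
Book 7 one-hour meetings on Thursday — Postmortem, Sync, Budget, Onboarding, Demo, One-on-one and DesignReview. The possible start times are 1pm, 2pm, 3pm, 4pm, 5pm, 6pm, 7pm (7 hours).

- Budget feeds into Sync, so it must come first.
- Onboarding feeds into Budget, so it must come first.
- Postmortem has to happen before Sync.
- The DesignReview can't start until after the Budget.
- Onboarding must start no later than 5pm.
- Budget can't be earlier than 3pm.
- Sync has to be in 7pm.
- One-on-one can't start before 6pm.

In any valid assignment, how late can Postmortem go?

Downstream work caps Postmortem at 6pm.
Postmortem at 6pm is achievable: Demo=1pm; DesignReview=4pm; Budget=3pm; Sync=7pm; Postmortem=6pm; Onboarding=1pm; One-on-one=6pm.

6pm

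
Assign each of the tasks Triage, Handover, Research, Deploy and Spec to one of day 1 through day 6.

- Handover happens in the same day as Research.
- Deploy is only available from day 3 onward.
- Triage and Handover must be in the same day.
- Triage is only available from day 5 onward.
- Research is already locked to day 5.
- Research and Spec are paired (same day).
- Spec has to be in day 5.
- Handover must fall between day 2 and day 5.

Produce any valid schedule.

Spec in day 5; Triage in day 5; Handover in day 5; Research in day 5; Deploy in day 3

Checking: Research = Spec = day 5; Handover = Research = day 5; Triage = Handover = day 5; Triage=day 5 in [day 5,day 6]; Spec=day 5 in [day 5,day 5]; Handover=day 5 in [day 2,day 5]; Deploy=day 3 in [day 3,day 6]; Research=day 5 in [day 5,day 5].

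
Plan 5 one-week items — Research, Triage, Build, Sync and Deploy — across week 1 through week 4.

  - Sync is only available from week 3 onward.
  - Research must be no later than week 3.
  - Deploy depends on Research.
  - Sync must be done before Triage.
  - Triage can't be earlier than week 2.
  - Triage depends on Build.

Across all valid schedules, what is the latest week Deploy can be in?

week 4

Precedence pushes Deploy to at least week 2.
Deploy at week 4 is achievable: Sync=week 3, Build=week 1, Triage=week 4, Deploy=week 4, Research=week 1.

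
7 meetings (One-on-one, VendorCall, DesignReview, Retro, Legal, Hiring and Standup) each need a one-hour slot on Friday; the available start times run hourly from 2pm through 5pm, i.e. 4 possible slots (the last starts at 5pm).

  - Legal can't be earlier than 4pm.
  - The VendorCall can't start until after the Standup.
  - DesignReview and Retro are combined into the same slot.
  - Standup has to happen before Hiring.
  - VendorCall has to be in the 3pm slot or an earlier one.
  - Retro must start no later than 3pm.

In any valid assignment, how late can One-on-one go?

One-on-one at 5pm is achievable: One-on-one=5pm, DesignReview=2pm, Legal=4pm, Standup=2pm, VendorCall=3pm, Hiring=3pm, Retro=2pm.

5pm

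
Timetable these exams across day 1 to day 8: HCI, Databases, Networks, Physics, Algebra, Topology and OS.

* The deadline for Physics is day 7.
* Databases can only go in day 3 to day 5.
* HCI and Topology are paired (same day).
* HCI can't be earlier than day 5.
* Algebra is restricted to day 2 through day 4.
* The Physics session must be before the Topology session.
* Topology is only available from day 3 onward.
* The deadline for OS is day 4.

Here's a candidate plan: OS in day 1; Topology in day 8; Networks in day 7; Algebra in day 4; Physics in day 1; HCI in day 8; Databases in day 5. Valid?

Algebra is restricted to day 2 through day 4 — holds.
Databases can only go in day 3 to day 5 — holds.
HCI and Topology are paired (same day) — holds.
HCI can't be earlier than day 5 — holds.
Topology is only available from day 3 onward — holds.
The Physics session must be before the Topology session — holds.
The deadline for OS is day 4 — holds.
The deadline for Physics is day 7 — holds.

Yes, all constraints hold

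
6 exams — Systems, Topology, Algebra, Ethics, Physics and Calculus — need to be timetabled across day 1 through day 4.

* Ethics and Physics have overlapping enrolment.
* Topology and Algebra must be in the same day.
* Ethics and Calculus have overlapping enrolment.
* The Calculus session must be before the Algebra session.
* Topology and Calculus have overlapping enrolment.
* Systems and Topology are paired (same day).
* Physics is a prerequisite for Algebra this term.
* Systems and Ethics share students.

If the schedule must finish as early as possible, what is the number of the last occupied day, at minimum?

3

The precedence chain requires at least 2 distinct days.
Could 2 days be enough, i.e. nothing placed later than day 2? No: Algebra must come after Calculus (at day 1 or later) → {day 2}; Physics must come before Algebra (at day 2 or earlier) → {day 1}; Topology must be in the same day as Algebra (in {day 2}) → {day 2}; Ethics can't share with Physics (day 1) → {day 2}; Systems can't share with Ethics (day 2) → {day 1}; Systems must be in the same day as Topology (in {day 2}) → nothing is left.
So 2 days is not enough.
3 works (last occupied day: day 3): for example Ethics in day 3; Calculus in day 1; Algebra in day 2; Topology in day 2; Physics in day 1; Systems in day 2.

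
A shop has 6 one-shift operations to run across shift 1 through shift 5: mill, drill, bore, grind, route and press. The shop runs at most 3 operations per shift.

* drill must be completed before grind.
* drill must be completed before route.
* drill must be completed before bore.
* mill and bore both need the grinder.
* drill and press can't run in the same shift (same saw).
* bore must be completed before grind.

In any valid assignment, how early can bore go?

shift 2

Precedence pushes bore to at least shift 2; downstream work caps bore at shift 4.
bore at shift 2 is achievable: bore -> shift 2; mill -> shift 1; grind -> shift 3; press -> shift 2; route -> shift 2; drill -> shift 1.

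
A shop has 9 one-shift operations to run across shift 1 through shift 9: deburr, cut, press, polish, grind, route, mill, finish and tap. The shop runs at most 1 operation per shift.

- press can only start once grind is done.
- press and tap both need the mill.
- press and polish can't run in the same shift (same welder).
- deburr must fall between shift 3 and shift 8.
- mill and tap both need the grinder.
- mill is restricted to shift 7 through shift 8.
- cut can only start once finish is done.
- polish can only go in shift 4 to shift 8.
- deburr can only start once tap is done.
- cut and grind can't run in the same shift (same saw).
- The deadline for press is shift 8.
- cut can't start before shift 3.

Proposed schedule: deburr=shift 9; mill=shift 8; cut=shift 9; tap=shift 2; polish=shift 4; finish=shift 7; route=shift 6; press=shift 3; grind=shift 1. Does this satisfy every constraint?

Invalid. deburr must fall between shift 3 and shift 8.

deburr can only start once tap is done — holds.
cut can't start before shift 3 — holds.
cut and grind can't run in the same shift (same saw) — holds.
mill and tap both need the grinder — holds.
press and tap both need the mill — holds.
polish can only go in shift 4 to shift 8 — holds.
cut can only start once finish is done — holds.
The deadline for press is shift 8 — holds.
The shop runs at most 1 operation per shift — violated.
press and polish can't run in the same shift (same welder) — holds.
press can only start once grind is done — holds.
deburr must fall between shift 3 and shift 8 — violated.
mill is restricted to shift 7 through shift 8 — holds.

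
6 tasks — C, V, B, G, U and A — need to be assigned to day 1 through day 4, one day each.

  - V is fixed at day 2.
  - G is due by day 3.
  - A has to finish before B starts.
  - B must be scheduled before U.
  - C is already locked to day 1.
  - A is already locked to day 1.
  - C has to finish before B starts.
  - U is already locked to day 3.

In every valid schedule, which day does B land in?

C is fixed at day 1 and must come before B, so B is at least day 2.
U is fixed at day 3 and must come after B, so B is at most day 2.
So B must be day 2.

day 2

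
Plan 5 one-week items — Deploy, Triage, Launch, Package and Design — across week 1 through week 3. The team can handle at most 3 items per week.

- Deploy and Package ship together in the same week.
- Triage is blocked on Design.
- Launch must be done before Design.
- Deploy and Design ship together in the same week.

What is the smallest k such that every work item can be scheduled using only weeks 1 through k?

3

The precedence chain requires at least 3 distinct weeks.
With at most 3 per week and 5 work items, at least 2 weeks are needed.
3 works (last occupied week: week 3): for example Design=week 2, Triage=week 3, Package=week 2, Launch=week 1, Deploy=week 2.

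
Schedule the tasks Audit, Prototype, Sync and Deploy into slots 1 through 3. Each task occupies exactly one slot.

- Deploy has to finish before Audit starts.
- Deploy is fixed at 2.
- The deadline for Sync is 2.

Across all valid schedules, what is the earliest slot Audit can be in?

Precedence pushes Audit to at least 3.
Audit at 3 is achievable: Audit in 3, Prototype in 1, Deploy in 2, Sync in 1.

3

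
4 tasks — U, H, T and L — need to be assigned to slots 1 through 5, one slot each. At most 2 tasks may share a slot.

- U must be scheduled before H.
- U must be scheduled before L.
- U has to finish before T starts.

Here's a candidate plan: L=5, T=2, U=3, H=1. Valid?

No — it violates: U must be scheduled before H

U has to finish before T starts — violated.
At most 2 tasks may share a slot — holds.
U must be scheduled before H — violated.
U must be scheduled before L — holds.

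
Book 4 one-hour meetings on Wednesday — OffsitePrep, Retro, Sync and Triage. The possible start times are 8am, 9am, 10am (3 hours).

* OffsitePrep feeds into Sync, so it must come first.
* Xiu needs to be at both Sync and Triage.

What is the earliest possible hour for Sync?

Precedence pushes Sync to at least 9am.
Sync at 9am is achievable: OffsitePrep -> 8am, Triage -> 8am, Retro -> 8am, Sync -> 9am.

9am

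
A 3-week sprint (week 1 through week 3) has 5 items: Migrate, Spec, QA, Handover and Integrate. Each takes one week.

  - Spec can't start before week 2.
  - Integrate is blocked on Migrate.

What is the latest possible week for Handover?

week 3

Handover at week 3 is achievable: Handover -> week 3; QA -> week 1; Integrate -> week 2; Migrate -> week 1; Spec -> week 2.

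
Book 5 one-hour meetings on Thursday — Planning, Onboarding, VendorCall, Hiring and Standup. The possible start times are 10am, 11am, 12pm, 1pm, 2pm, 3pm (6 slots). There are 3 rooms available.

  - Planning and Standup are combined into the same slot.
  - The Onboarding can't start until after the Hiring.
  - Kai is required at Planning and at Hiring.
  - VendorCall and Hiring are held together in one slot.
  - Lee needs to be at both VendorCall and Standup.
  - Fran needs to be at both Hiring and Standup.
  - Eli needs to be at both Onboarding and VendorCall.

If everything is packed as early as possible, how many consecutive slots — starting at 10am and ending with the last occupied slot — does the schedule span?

2

The precedence chain requires at least 2 distinct slots.
With at most 3 per slot and 5 meetings, at least 2 slots are needed.
2 works (last occupied slot: 11am): for example Standup=11am; VendorCall=10am; Onboarding=11am; Hiring=10am; Planning=11am.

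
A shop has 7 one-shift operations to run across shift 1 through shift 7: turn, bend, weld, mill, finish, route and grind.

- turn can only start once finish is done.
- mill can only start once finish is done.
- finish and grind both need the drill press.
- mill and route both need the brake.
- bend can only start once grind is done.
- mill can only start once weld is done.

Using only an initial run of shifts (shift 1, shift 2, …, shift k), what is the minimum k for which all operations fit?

The precedence chain requires at least 2 distinct shifts.
Could 2 shifts be enough, i.e. nothing placed later than shift 2? No: bend must come after grind (at shift 1 or later) → {shift 2}; grind must come before bend (at shift 2 or earlier) → {shift 1}; mill must come after weld (at shift 1 or later) → {shift 2}; finish must come before mill (at shift 2 or earlier) → {shift 1}; grind can't share with finish (shift 1) → nothing is left.
So 2 shifts is not enough.
3 works (last occupied shift: shift 3): for example grind -> shift 2, weld -> shift 1, route -> shift 1, finish -> shift 1, turn -> shift 2, bend -> shift 3, mill -> shift 2.

3 shifts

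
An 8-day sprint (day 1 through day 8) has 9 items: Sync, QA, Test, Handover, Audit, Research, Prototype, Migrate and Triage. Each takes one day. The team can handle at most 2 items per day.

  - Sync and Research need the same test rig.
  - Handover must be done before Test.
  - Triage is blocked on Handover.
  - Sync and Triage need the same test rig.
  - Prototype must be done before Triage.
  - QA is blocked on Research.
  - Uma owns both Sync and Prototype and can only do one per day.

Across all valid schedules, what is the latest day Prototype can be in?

Downstream work caps Prototype at day 7.
Prototype at day 7 is achievable: Triage in day 8; Migrate in day 4; Prototype in day 7; Handover in day 1; Test in day 2; QA in day 2; Sync in day 3; Audit in day 3; Research in day 1.

day 7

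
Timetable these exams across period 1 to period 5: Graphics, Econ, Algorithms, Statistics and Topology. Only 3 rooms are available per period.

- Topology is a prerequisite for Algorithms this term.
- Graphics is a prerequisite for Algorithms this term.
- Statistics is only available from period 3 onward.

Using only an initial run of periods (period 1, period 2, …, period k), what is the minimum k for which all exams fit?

3

The precedence chain requires at least 2 distinct periods.
With at most 3 per period and 5 exams, at least 2 periods are needed.
Statistics can't be placed before period 3, so the schedule must run through at least period 3.
3 works (last occupied period: period 3): for example Topology in period 1; Statistics in period 3; Algorithms in period 2; Graphics in period 1; Econ in period 1.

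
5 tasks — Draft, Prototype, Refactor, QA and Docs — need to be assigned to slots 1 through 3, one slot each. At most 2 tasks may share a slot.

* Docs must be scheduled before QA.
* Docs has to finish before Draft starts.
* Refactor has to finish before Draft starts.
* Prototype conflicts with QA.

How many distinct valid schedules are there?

Splitting on Draft: it can be 2 (2), 3 (9). Listing each branch's schedules as (Prototype, Refactor, QA, Docs):
Draft=2: (2,1,3,1) (3,1,2,1) — 2.
Draft=3: (1,1,3,2) (1,2,2,1) (1,2,3,1) (1,2,3,2) (2,1,3,1) (2,1,3,2) (2,2,3,1) (3,1,2,1) (3,2,2,1) — 9.
Summing: 2 + 9 = 11.

11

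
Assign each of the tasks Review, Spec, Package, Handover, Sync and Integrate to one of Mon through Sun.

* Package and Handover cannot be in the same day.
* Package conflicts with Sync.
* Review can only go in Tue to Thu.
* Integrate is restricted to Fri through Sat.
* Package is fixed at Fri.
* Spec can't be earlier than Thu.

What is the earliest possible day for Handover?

Handover at Mon is achievable: Sync=Mon; Review=Tue; Spec=Thu; Handover=Mon; Package=Fri; Integrate=Fri.

Mon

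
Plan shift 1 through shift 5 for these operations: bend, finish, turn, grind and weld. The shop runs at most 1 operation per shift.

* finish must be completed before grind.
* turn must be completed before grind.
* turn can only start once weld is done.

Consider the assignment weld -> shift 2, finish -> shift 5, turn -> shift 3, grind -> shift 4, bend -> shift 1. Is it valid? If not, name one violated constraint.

No. finish must be completed before grind is not satisfied.

finish must be completed before grind — violated.
The shop runs at most 1 operation per shift — holds.
turn must be completed before grind — holds.
turn can only start once weld is done — holds.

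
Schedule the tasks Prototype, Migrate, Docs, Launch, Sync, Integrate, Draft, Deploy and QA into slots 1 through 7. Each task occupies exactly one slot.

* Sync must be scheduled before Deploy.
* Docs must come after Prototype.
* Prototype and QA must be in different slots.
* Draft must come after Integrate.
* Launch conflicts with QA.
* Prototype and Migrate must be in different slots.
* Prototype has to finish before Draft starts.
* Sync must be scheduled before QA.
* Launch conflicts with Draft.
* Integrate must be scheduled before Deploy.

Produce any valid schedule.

Launch in 1, Integrate in 1, QA in 2, Sync in 1, Docs in 2, Draft in 2, Prototype in 1, Deploy in 2, Migrate in 2

Checking: Prototype(1) before Draft(2); Prototype(1) before Docs(2); Sync(1) before Deploy(2); Integrate(1) before Deploy(2); Sync(1) before QA(2); Integrate(1) before Draft(2); Launch(1) != QA(2); Prototype(1) != QA(2); Launch(1) != Draft(2); Prototype(1) != Migrate(2).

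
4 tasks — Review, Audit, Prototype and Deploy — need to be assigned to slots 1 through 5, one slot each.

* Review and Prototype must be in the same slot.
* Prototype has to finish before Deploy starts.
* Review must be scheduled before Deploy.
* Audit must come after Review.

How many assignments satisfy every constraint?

30

Splitting on Review: it can be 1 (16), 2 (9), 3 (4), 4 (1). Listing each branch's schedules as (Audit, Prototype, Deploy):
Review=1: (2,1,2) (2,1,3) (2,1,4) (2,1,5) (3,1,2) (3,1,3) (3,1,4) (3,1,5) (4,1,2) (4,1,3) (4,1,4) (4,1,5) (5,1,2) (5,1,3) (5,1,4) (5,1,5) — 16.
Review=2: (3,2,3) (3,2,4) (3,2,5) (4,2,3) (4,2,4) (4,2,5) (5,2,3) (5,2,4) (5,2,5) — 9.
Review=3: (4,3,4) (4,3,5) (5,3,4) (5,3,5) — 4.
Review=4: (5,4,5) — 1.
Summing: 16 + 9 + 4 + 1 = 30.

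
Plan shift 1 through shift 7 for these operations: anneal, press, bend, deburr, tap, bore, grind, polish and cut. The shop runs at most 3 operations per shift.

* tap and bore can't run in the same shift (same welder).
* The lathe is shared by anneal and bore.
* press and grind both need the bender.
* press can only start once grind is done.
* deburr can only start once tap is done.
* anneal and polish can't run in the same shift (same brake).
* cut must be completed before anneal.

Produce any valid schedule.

anneal=shift 2, bend=shift 3, grind=shift 1, bore=shift 3, polish=shift 3, press=shift 2, cut=shift 1, deburr=shift 2, tap=shift 1

Checking: tap(shift 1) before deburr(shift 2); cut(shift 1) before anneal(shift 2); grind(shift 1) before press(shift 2); press(shift 2) != grind(shift 1); anneal(shift 2) != bore(shift 3); tap(shift 1) != bore(shift 3); anneal(shift 2) != polish(shift 3); max 3 per shift (cap 3).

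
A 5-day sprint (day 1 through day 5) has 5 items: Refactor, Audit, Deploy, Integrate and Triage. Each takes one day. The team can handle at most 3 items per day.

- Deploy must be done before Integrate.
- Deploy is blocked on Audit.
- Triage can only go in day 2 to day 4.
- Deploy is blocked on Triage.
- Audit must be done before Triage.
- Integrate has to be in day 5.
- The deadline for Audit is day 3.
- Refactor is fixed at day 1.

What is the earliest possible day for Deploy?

Precedence pushes Deploy to at least day 3; downstream work caps Deploy at day 4.
Deploy at day 3 is achievable: Triage=day 2, Integrate=day 5, Audit=day 1, Refactor=day 1, Deploy=day 3.

day 3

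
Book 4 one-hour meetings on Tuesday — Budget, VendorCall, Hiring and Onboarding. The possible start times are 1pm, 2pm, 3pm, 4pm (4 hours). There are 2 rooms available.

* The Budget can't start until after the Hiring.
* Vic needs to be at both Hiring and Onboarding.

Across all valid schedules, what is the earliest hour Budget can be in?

2pm

Precedence pushes Budget to at least 2pm.
Budget at 2pm is achievable: VendorCall in 1pm, Onboarding in 2pm, Budget in 2pm, Hiring in 1pm.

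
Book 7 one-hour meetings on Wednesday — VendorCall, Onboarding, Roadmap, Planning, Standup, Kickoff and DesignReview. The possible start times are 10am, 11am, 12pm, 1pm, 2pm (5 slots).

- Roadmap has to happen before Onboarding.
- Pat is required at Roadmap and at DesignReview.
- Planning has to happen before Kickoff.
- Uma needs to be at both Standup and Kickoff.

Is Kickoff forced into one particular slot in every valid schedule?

Kickoff can be 11am (e.g. Kickoff -> 11am, VendorCall -> 10am, Standup -> 10am, Roadmap -> 10am, Planning -> 10am, Onboarding -> 11am, DesignReview -> 11am) or 12pm (e.g. Roadmap=10am, Planning=10am, DesignReview=11am, Standup=10am, Onboarding=11am, Kickoff=12pm, VendorCall=10am).

No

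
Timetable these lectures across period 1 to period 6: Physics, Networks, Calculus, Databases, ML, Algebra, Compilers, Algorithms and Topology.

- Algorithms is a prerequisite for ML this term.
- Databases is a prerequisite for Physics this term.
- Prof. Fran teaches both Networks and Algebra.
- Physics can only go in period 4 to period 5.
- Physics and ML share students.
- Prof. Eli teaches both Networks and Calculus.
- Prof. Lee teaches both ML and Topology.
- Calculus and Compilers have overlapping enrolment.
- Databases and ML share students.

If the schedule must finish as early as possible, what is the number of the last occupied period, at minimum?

4

The precedence chain requires at least 2 distinct periods.
Physics can't be placed before period 4, so the schedule must run through at least period 4.
4 works (last occupied period: period 4): for example Networks in period 1; Compilers in period 1; Databases in period 1; Calculus in period 2; ML in period 2; Topology in period 1; Algebra in period 2; Algorithms in period 1; Physics in period 4.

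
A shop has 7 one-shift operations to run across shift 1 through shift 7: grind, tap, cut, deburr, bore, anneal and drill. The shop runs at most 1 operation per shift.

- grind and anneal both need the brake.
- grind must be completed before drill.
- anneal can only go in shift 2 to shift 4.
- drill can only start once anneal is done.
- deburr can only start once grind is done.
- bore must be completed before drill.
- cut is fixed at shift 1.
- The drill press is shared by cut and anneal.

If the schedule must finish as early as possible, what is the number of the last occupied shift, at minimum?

shift 7

The precedence chain requires at least 2 distinct shifts.
With at most 1 per shift and 7 operations, at least 7 shifts are needed.
Propagating the time windows through the other constraints, drill can't land before shift 3, so the schedule must run through at least shift 3.
7 works (last occupied shift: shift 7): for example drill in shift 5, grind in shift 3, deburr in shift 6, tap in shift 7, anneal in shift 2, bore in shift 4, cut in shift 1.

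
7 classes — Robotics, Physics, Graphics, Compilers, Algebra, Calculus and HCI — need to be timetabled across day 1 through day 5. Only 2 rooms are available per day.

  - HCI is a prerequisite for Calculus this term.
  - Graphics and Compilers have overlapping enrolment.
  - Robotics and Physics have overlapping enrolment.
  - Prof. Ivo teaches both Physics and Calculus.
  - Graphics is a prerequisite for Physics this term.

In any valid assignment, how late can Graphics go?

Downstream work caps Graphics at day 4.
Graphics at day 4 is achievable: Compilers in day 2; Physics in day 5; Algebra in day 3; Robotics in day 1; HCI in day 1; Calculus in day 2; Graphics in day 4.

day 4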